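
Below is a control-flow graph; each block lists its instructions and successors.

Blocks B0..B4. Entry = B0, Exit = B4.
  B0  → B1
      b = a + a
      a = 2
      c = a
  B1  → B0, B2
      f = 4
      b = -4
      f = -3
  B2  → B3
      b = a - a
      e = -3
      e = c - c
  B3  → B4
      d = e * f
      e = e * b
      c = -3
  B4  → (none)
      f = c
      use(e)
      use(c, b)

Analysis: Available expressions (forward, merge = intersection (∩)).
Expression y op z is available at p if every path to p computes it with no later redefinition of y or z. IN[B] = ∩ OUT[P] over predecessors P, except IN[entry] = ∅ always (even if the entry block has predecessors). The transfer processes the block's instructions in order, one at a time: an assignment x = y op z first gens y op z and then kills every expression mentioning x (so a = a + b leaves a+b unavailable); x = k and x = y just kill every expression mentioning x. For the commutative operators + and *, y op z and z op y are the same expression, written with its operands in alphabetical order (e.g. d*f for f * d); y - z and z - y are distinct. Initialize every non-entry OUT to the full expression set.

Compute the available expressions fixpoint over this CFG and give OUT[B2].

Answer: {a-a, c-c}

Derivation:
Per-block solution:
  B0: | IN={} | OUT={}
  B1: | IN={} | OUT={}
  B2: | IN={} | OUT={a-a, c-c}
  B3: | IN={a-a, c-c} | OUT={a-a}
  B4: | IN={a-a} | OUT={a-a}

Merge at B2: IN[B2] = OUT[B1] = {}
Applying B2's transfer function to that IN value gives OUT[B2] (row B2 above).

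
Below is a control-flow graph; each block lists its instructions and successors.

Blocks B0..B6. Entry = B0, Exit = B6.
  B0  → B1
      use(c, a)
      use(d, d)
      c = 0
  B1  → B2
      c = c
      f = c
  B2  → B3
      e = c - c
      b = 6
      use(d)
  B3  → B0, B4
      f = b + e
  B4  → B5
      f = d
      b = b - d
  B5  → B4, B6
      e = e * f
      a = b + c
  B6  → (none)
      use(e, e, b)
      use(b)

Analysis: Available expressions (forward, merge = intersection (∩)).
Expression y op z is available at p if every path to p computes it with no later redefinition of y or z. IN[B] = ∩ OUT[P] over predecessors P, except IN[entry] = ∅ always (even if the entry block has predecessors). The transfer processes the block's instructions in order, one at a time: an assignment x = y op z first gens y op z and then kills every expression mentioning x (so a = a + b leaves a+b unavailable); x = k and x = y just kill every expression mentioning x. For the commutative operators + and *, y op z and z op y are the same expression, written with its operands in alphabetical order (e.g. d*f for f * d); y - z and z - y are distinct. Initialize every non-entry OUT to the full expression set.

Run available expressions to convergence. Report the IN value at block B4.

Answer: {c-c}

Working:
Fixpoint table:
  B0:   IN={}   OUT={}
  B1:   IN={}   OUT={}
  B2:   IN={}   OUT={c-c}
  B3:   IN={c-c}   OUT={b+e, c-c}
  B4:   IN={c-c}   OUT={c-c}
  B5:   IN={c-c}   OUT={b+c, c-c}
  B6:   IN={b+c, c-c}   OUT={b+c, c-c}

Merge at B4: IN[B4] = OUT[B3] ∩ OUT[B5] = {c-c}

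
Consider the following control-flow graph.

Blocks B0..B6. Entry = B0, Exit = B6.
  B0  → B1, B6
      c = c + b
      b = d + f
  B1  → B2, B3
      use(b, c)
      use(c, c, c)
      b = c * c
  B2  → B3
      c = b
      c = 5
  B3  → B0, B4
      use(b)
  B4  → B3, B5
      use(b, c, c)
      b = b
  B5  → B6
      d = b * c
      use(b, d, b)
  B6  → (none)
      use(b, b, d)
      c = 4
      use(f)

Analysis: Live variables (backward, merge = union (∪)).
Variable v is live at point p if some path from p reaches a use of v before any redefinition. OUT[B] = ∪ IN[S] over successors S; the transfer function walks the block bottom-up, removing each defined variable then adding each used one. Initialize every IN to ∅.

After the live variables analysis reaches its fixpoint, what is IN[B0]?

Answer: {b, c, d, f}

Trace:
Per-block solution:
  B0:   IN={b, c, d, f}   OUT={b, c, d, f}
  B1:   IN={b, c, d, f}   OUT={b, c, d, f}
  B2:   IN={b, d, f}   OUT={b, c, d, f}
  B3:   IN={b, c, d, f}   OUT={b, c, d, f}
  B4:   IN={b, c, d, f}   OUT={b, c, d, f}
  B5:   IN={b, c, f}   OUT={b, d, f}
  B6:   IN={b, d, f}   OUT={}

Merge at B0: OUT[B0] = IN[B1] ⊔ IN[B6] = {b, c, d, f}
Applying B0's transfer function to that OUT value gives IN[B0] (row B0 above).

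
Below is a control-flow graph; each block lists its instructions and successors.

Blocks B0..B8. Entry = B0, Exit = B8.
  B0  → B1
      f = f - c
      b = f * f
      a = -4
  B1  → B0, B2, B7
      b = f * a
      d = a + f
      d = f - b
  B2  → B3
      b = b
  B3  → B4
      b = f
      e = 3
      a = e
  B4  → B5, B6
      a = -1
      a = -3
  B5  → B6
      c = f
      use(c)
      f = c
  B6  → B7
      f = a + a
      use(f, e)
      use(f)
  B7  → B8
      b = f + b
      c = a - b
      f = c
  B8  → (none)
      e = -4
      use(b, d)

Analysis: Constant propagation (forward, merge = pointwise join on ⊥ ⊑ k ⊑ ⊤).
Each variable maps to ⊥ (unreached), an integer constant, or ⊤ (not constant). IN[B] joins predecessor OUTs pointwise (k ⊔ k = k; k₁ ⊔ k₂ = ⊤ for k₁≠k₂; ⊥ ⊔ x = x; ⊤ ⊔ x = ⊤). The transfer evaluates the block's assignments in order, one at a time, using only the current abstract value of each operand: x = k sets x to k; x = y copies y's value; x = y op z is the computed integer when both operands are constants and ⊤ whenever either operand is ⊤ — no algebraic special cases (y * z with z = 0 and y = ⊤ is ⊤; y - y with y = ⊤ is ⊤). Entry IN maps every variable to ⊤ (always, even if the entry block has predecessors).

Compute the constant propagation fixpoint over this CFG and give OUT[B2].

Per-block solution:
  B0:   IN=(all ⊤)   OUT={a:-4; rest ⊤}
  B1:   IN={a:-4; rest ⊤}   OUT={a:-4; rest ⊤}
  B2:   IN={a:-4; rest ⊤}   OUT={a:-4; rest ⊤}
  B3:   IN={a:-4; rest ⊤}   OUT={a:3, e:3; rest ⊤}
  B4:   IN={a:3, e:3; rest ⊤}   OUT={a:-3, e:3; rest ⊤}
  B5:   IN={a:-3, e:3; rest ⊤}   OUT={a:-3, e:3; rest ⊤}
  B6:   IN={a:-3, e:3; rest ⊤}   OUT={a:-3, e:3, f:-6; rest ⊤}
  B7:   IN=(all ⊤)   OUT=(all ⊤)
  B8:   IN=(all ⊤)   OUT={e:-4; rest ⊤}

Merge at B2: IN[B2] = OUT[B1] = {a: -4, b: ⊤, c: ⊤, d: ⊤, e: ⊤, f: ⊤}
Applying B2's transfer function to that IN value gives OUT[B2] (row B2 above).

Answer: {a: -4, b: ⊤, c: ⊤, d: ⊤, e: ⊤, f: ⊤}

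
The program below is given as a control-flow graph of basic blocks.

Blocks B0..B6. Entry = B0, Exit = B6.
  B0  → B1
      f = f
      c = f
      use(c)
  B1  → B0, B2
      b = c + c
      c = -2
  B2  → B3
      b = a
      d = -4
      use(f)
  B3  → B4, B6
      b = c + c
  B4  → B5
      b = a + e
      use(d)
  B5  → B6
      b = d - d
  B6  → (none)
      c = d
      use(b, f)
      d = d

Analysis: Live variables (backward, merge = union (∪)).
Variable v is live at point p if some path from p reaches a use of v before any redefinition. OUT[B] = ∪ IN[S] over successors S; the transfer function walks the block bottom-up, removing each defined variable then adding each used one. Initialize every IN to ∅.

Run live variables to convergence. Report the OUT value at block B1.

Answer: {a, c, e, f}

Working:
Per-block solution:
  B0:  IN={a, e, f}  OUT={a, c, e, f}
  B1:  IN={a, c, e, f}  OUT={a, c, e, f}
  B2:  IN={a, c, e, f}  OUT={a, c, d, e, f}
  B3:  IN={a, c, d, e, f}  OUT={a, b, d, e, f}
  B4:  IN={a, d, e, f}  OUT={d, f}
  B5:  IN={d, f}  OUT={b, d, f}
  B6:  IN={b, d, f}  OUT={}

Merge at B1: OUT[B1] = IN[B0] ⊔ IN[B2] = {a, c, e, f}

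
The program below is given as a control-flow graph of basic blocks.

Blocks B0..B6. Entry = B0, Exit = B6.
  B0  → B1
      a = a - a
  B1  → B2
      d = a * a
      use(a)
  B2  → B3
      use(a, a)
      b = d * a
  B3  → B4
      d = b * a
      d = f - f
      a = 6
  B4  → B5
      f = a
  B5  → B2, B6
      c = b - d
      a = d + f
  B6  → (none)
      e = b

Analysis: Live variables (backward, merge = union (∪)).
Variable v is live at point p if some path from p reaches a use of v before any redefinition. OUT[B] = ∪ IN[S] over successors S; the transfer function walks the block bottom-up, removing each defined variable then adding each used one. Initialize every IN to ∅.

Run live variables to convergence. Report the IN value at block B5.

Answer: {b, d, f}

Trace:
Fixpoint table:
  B0:   IN={a, f}   OUT={a, f}
  B1:   IN={a, f}   OUT={a, d, f}
  B2:   IN={a, d, f}   OUT={a, b, f}
  B3:   IN={a, b, f}   OUT={a, b, d}
  B4:   IN={a, b, d}   OUT={b, d, f}
  B5:   IN={b, d, f}   OUT={a, b, d, f}
  B6:   IN={b}   OUT={}

Merge at B5: OUT[B5] = IN[B2] ⊔ IN[B6] = {a, b, d, f}
Applying B5's transfer function to that OUT value gives IN[B5] (row B5 above).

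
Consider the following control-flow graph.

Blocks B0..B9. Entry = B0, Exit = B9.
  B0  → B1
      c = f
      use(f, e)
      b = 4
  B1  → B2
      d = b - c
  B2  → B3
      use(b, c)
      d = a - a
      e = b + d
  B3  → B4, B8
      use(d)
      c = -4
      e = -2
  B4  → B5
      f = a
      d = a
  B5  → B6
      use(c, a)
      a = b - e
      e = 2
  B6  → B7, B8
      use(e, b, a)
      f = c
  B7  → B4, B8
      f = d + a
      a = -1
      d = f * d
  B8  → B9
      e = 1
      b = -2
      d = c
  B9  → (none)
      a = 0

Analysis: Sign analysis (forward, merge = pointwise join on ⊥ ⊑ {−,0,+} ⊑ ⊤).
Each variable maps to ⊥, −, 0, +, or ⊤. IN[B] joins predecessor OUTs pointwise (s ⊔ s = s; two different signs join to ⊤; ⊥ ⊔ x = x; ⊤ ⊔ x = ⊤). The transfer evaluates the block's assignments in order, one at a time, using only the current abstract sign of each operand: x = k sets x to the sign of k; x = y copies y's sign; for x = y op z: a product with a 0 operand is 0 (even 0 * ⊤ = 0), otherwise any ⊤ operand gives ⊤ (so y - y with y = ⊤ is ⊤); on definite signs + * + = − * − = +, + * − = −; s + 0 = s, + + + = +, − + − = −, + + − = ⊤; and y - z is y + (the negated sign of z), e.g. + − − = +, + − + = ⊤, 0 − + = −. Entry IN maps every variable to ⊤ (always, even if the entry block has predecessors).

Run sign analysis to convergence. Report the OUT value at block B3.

Answer: {a: ⊤, b: +, c: -, d: ⊤, e: -, f: ⊤}

Derivation:
Fixpoint table:
  B0: | IN=(all ⊤) | OUT={b:+; rest ⊤}
  B1: | IN={b:+; rest ⊤} | OUT={b:+; rest ⊤}
  B2: | IN={b:+; rest ⊤} | OUT={b:+; rest ⊤}
  B3: | IN={b:+; rest ⊤} | OUT={b:+, c:-, e:-; rest ⊤}
  B4: | IN={b:+, c:-; rest ⊤} | OUT={b:+, c:-; rest ⊤}
  B5: | IN={b:+, c:-; rest ⊤} | OUT={b:+, c:-, e:+; rest ⊤}
  B6: | IN={b:+, c:-, e:+; rest ⊤} | OUT={b:+, c:-, e:+, f:-; rest ⊤}
  B7: | IN={b:+, c:-, e:+, f:-; rest ⊤} | OUT={a:-, b:+, c:-, e:+; rest ⊤}
  B8: | IN={b:+, c:-; rest ⊤} | OUT={b:-, c:-, d:-, e:+; rest ⊤}
  B9: | IN={b:-, c:-, d:-, e:+; rest ⊤} | OUT={a:0, b:-, c:-, d:-, e:+; rest ⊤}

Merge at B3: IN[B3] = OUT[B2] = {a: ⊤, b: +, c: ⊤, d: ⊤, e: ⊤, f: ⊤}
Applying B3's transfer function to that IN value gives OUT[B3] (row B3 above).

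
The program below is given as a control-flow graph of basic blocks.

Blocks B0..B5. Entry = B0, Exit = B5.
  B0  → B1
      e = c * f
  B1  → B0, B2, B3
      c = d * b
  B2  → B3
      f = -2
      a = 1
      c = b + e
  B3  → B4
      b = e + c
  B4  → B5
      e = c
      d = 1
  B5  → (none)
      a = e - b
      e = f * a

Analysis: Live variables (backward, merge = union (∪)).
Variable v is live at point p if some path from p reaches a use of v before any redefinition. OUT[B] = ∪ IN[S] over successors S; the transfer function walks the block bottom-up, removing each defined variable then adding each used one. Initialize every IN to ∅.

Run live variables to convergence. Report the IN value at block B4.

Fixpoint table:
  B0:   IN={b, c, d, f}   OUT={b, d, e, f}
  B1:   IN={b, d, e, f}   OUT={b, c, d, e, f}
  B2:   IN={b, e}   OUT={c, e, f}
  B3:   IN={c, e, f}   OUT={b, c, f}
  B4:   IN={b, c, f}   OUT={b, e, f}
  B5:   IN={b, e, f}   OUT={}

Merge at B4: OUT[B4] = IN[B5] = {b, e, f}
Applying B4's transfer function to that OUT value gives IN[B4] (row B4 above).

Answer: {b, c, f}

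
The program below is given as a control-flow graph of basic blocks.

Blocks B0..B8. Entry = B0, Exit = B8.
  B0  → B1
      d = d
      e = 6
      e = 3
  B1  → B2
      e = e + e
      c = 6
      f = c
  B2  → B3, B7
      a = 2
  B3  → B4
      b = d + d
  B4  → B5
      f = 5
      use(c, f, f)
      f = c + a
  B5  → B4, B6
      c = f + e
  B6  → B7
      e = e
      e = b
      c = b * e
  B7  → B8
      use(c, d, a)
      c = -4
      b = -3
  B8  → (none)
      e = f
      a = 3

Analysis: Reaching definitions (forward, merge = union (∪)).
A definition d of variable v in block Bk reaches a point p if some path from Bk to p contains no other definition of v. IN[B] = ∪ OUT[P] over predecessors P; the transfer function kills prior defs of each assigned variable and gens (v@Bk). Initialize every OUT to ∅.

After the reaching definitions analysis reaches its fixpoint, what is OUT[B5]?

Fixpoint table:
  B0: | IN={} | OUT={d@B0, e@B0}
  B1: | IN={d@B0, e@B0} | OUT={c@B1, d@B0, e@B1, f@B1}
  B2: | IN={c@B1, d@B0, e@B1, f@B1} | OUT={a@B2, c@B1, d@B0, e@B1, f@B1}
  B3: | IN={a@B2, c@B1, d@B0, e@B1, f@B1} | OUT={a@B2, b@B3, c@B1, d@B0, e@B1, f@B1}
  B4: | IN={a@B2, b@B3, c@B1, c@B5, d@B0, e@B1, f@B1, f@B4} | OUT={a@B2, b@B3, c@B1, c@B5, d@B0, e@B1, f@B4}
  B5: | IN={a@B2, b@B3, c@B1, c@B5, d@B0, e@B1, f@B4} | OUT={a@B2, b@B3, c@B5, d@B0, e@B1, f@B4}
  B6: | IN={a@B2, b@B3, c@B5, d@B0, e@B1, f@B4} | OUT={a@B2, b@B3, c@B6, d@B0, e@B6, f@B4}
  B7: | IN={a@B2, b@B3, c@B1, c@B6, d@B0, e@B1, e@B6, f@B1, f@B4} | OUT={a@B2, b@B7, c@B7, d@B0, e@B1, e@B6, f@B1, f@B4}
  B8: | IN={a@B2, b@B7, c@B7, d@B0, e@B1, e@B6, f@B1, f@B4} | OUT={a@B8, b@B7, c@B7, d@B0, e@B8, f@B1, f@B4}

Merge at B5: IN[B5] = OUT[B4] = {a@B2, b@B3, c@B1, c@B5, d@B0, e@B1, f@B4}
Applying B5's transfer function to that IN value gives OUT[B5] (row B5 above).

Answer: {a@B2, b@B3, c@B5, d@B0, e@B1, f@B4}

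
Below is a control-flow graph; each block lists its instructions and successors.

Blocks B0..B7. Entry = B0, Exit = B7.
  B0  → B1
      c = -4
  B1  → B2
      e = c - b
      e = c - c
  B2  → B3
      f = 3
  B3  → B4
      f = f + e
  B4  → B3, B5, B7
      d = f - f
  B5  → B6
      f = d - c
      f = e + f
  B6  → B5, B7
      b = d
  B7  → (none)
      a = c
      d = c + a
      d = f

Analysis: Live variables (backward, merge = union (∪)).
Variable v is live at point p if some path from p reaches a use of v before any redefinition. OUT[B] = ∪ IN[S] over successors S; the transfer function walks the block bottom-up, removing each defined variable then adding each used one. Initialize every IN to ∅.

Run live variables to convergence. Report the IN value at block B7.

Per-block solution:
  B0:   IN={b}   OUT={b, c}
  B1:   IN={b, c}   OUT={c, e}
  B2:   IN={c, e}   OUT={c, e, f}
  B3:   IN={c, e, f}   OUT={c, e, f}
  B4:   IN={c, e, f}   OUT={c, d, e, f}
  B5:   IN={c, d, e}   OUT={c, d, e, f}
  B6:   IN={c, d, e, f}   OUT={c, d, e, f}
  B7:   IN={c, f}   OUT={}

B7 is the boundary node: OUT[B7] = {}
Applying B7's transfer function to that OUT value gives IN[B7] (row B7 above).

Answer: {c, f}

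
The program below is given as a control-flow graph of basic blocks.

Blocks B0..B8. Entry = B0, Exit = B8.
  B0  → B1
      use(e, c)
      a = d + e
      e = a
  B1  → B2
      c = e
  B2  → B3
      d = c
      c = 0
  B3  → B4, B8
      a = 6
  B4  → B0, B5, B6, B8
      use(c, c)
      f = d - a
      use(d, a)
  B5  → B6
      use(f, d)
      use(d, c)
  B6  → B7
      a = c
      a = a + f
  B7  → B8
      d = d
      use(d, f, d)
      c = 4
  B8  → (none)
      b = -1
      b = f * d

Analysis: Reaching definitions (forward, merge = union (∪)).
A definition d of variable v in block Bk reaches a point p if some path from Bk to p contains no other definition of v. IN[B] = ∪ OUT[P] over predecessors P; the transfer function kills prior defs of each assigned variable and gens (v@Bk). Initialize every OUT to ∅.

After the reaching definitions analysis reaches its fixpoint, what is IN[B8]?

Fixpoint table:
  B0:   IN={a@B3, c@B2, d@B2, e@B0, f@B4}   OUT={a@B0, c@B2, d@B2, e@B0, f@B4}
  B1:   IN={a@B0, c@B2, d@B2, e@B0, f@B4}   OUT={a@B0, c@B1, d@B2, e@B0, f@B4}
  B2:   IN={a@B0, c@B1, d@B2, e@B0, f@B4}   OUT={a@B0, c@B2, d@B2, e@B0, f@B4}
  B3:   IN={a@B0, c@B2, d@B2, e@B0, f@B4}   OUT={a@B3, c@B2, d@B2, e@B0, f@B4}
  B4:   IN={a@B3, c@B2, d@B2, e@B0, f@B4}   OUT={a@B3, c@B2, d@B2, e@B0, f@B4}
  B5:   IN={a@B3, c@B2, d@B2, e@B0, f@B4}   OUT={a@B3, c@B2, d@B2, e@B0, f@B4}
  B6:   IN={a@B3, c@B2, d@B2, e@B0, f@B4}   OUT={a@B6, c@B2, d@B2, e@B0, f@B4}
  B7:   IN={a@B6, c@B2, d@B2, e@B0, f@B4}   OUT={a@B6, c@B7, d@B7, e@B0, f@B4}
  B8:   IN={a@B3, a@B6, c@B2, c@B7, d@B2, d@B7, e@B0, f@B4}   OUT={a@B3, a@B6, b@B8, c@B2, c@B7, d@B2, d@B7, e@B0, f@B4}

Merge at B8: IN[B8] = OUT[B3] ⊔ OUT[B4] ⊔ OUT[B7] = {a@B3, a@B6, c@B2, c@B7, d@B2, d@B7, e@B0, f@B4}

Answer: {a@B3, a@B6, c@B2, c@B7, d@B2, d@B7, e@B0, f@B4}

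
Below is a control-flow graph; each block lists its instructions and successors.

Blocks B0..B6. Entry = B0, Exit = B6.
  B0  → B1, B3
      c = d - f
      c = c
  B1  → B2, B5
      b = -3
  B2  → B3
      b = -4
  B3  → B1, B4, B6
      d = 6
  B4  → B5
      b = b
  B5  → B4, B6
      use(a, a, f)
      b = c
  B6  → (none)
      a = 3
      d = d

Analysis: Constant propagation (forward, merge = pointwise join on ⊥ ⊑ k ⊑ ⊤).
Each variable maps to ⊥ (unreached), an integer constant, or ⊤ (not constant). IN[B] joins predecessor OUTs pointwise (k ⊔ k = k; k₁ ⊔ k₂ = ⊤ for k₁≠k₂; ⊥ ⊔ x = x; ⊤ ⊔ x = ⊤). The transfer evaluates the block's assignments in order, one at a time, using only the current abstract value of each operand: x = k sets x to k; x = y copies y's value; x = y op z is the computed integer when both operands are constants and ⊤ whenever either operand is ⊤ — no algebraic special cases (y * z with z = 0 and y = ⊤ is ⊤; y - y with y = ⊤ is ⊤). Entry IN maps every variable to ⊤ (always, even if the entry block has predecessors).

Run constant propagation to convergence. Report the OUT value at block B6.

Converged values:
  B0:  IN=(all ⊤)  OUT=(all ⊤)
  B1:  IN=(all ⊤)  OUT={b:-3; rest ⊤}
  B2:  IN={b:-3; rest ⊤}  OUT={b:-4; rest ⊤}
  B3:  IN=(all ⊤)  OUT={d:6; rest ⊤}
  B4:  IN=(all ⊤)  OUT=(all ⊤)
  B5:  IN=(all ⊤)  OUT=(all ⊤)
  B6:  IN=(all ⊤)  OUT={a:3; rest ⊤}

Merge at B6: IN[B6] = OUT[B3] ⊔ OUT[B5] = {a: ⊤, b: ⊤, c: ⊤, d: ⊤, e: ⊤, f: ⊤}
Applying B6's transfer function to that IN value gives OUT[B6] (row B6 above).

Answer: {a: 3, b: ⊤, c: ⊤, d: ⊤, e: ⊤, f: ⊤}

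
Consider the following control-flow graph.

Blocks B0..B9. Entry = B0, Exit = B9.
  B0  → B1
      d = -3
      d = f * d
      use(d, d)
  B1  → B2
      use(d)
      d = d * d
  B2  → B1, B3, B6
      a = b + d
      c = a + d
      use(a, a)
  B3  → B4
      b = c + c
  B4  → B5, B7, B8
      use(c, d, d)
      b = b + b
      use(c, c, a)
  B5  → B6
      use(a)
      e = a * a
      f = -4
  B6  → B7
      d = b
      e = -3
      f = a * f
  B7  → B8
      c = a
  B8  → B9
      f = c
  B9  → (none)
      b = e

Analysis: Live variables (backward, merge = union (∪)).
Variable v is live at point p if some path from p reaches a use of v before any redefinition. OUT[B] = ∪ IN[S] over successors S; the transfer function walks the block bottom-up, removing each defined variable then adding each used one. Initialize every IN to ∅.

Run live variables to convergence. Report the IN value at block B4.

Answer: {a, b, c, d, e}

Trace:
Converged values:
  B0:  IN={b, e, f}  OUT={b, d, e, f}
  B1:  IN={b, d, e, f}  OUT={b, d, e, f}
  B2:  IN={b, d, e, f}  OUT={a, b, c, d, e, f}
  B3:  IN={a, c, d, e}  OUT={a, b, c, d, e}
  B4:  IN={a, b, c, d, e}  OUT={a, b, c, e}
  B5:  IN={a, b}  OUT={a, b, f}
  B6:  IN={a, b, f}  OUT={a, e}
  B7:  IN={a, e}  OUT={c, e}
  B8:  IN={c, e}  OUT={e}
  B9:  IN={e}  OUT={}

Merge at B4: OUT[B4] = IN[B5] ⊔ IN[B7] ⊔ IN[B8] = {a, b, c, e}
Applying B4's transfer function to that OUT value gives IN[B4] (row B4 above).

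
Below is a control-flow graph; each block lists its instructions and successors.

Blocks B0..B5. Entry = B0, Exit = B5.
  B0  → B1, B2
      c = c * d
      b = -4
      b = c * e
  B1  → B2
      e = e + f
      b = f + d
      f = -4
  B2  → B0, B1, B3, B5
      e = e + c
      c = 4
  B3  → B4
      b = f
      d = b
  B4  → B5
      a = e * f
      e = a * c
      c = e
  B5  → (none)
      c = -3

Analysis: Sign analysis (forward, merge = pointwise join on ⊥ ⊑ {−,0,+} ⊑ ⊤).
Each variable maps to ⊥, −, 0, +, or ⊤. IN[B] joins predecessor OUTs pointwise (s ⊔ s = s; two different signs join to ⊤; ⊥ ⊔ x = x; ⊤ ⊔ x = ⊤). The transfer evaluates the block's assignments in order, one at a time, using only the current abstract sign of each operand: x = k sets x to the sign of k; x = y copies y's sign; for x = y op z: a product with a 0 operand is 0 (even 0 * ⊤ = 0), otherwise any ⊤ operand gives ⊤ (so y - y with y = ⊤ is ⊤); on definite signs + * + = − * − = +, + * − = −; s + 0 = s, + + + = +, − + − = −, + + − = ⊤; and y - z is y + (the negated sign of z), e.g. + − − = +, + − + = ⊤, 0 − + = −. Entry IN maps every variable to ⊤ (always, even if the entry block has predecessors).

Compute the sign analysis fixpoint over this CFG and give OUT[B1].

Per-block solution:
  B0: | IN=(all ⊤) | OUT=(all ⊤)
  B1: | IN=(all ⊤) | OUT={f:-; rest ⊤}
  B2: | IN=(all ⊤) | OUT={c:+; rest ⊤}
  B3: | IN={c:+; rest ⊤} | OUT={c:+; rest ⊤}
  B4: | IN={c:+; rest ⊤} | OUT=(all ⊤)
  B5: | IN=(all ⊤) | OUT={c:-; rest ⊤}

Merge at B1: IN[B1] = OUT[B0] ⊔ OUT[B2] = {a: ⊤, b: ⊤, c: ⊤, d: ⊤, e: ⊤, f: ⊤}
Applying B1's transfer function to that IN value gives OUT[B1] (row B1 above).

Answer: {a: ⊤, b: ⊤, c: ⊤, d: ⊤, e: ⊤, f: -}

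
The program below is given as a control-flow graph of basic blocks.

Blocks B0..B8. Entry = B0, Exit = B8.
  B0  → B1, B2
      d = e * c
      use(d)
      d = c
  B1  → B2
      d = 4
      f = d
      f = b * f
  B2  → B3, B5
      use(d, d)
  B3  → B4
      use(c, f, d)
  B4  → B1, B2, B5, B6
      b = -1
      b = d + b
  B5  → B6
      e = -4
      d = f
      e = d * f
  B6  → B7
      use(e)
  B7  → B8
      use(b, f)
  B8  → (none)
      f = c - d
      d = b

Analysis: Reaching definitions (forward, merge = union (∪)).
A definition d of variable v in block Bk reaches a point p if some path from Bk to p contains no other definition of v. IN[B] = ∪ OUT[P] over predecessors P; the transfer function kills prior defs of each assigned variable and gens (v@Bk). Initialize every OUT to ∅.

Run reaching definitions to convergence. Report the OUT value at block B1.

Fixpoint table:
  B0: | IN={} | OUT={d@B0}
  B1: | IN={b@B4, d@B0, d@B1, f@B1} | OUT={b@B4, d@B1, f@B1}
  B2: | IN={b@B4, d@B0, d@B1, f@B1} | OUT={b@B4, d@B0, d@B1, f@B1}
  B3: | IN={b@B4, d@B0, d@B1, f@B1} | OUT={b@B4, d@B0, d@B1, f@B1}
  B4: | IN={b@B4, d@B0, d@B1, f@B1} | OUT={b@B4, d@B0, d@B1, f@B1}
  B5: | IN={b@B4, d@B0, d@B1, f@B1} | OUT={b@B4, d@B5, e@B5, f@B1}
  B6: | IN={b@B4, d@B0, d@B1, d@B5, e@B5, f@B1} | OUT={b@B4, d@B0, d@B1, d@B5, e@B5, f@B1}
  B7: | IN={b@B4, d@B0, d@B1, d@B5, e@B5, f@B1} | OUT={b@B4, d@B0, d@B1, d@B5, e@B5, f@B1}
  B8: | IN={b@B4, d@B0, d@B1, d@B5, e@B5, f@B1} | OUT={b@B4, d@B8, e@B5, f@B8}

Merge at B1: IN[B1] = OUT[B0] ⊔ OUT[B4] = {b@B4, d@B0, d@B1, f@B1}
Applying B1's transfer function to that IN value gives OUT[B1] (row B1 above).

Answer: {b@B4, d@B1, f@B1}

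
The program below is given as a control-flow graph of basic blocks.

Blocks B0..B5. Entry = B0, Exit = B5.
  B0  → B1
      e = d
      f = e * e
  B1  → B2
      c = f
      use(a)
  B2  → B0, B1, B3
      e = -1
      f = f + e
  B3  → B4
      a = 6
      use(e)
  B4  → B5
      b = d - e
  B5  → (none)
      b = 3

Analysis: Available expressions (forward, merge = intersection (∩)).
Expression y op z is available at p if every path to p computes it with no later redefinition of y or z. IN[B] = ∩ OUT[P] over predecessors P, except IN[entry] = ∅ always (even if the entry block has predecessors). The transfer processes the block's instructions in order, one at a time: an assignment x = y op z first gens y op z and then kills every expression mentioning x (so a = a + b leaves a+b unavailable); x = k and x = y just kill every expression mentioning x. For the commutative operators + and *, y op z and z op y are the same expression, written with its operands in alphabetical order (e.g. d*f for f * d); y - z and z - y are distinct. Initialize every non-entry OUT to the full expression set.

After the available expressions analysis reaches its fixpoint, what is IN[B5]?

Converged values:
  B0: | IN={} | OUT={e*e}
  B1: | IN={} | OUT={}
  B2: | IN={} | OUT={}
  B3: | IN={} | OUT={}
  B4: | IN={} | OUT={d-e}
  B5: | IN={d-e} | OUT={d-e}

Merge at B5: IN[B5] = OUT[B4] = {d-e}

Answer: {d-e}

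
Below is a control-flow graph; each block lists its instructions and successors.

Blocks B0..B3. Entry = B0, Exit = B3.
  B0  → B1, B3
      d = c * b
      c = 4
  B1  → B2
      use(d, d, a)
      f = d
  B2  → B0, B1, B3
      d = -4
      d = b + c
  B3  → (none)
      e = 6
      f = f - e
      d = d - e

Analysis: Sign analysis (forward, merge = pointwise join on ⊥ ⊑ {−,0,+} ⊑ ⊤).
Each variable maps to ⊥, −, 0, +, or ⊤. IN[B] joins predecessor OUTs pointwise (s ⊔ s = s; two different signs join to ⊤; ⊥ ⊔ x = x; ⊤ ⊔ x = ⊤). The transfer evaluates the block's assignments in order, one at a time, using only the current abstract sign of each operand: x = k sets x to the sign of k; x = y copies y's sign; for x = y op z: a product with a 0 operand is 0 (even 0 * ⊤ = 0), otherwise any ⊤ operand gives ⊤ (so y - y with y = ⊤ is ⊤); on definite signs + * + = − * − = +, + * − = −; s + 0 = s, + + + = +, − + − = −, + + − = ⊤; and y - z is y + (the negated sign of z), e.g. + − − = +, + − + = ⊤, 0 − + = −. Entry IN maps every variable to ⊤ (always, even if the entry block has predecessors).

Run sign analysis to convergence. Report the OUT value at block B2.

Answer: {a: ⊤, b: ⊤, c: +, d: ⊤, e: ⊤, f: ⊤}

Trace:
Fixpoint table:
  B0:   IN=(all ⊤)   OUT={c:+; rest ⊤}
  B1:   IN={c:+; rest ⊤}   OUT={c:+; rest ⊤}
  B2:   IN={c:+; rest ⊤}   OUT={c:+; rest ⊤}
  B3:   IN={c:+; rest ⊤}   OUT={c:+, e:+; rest ⊤}

Merge at B2: IN[B2] = OUT[B1] = {a: ⊤, b: ⊤, c: +, d: ⊤, e: ⊤, f: ⊤}
Applying B2's transfer function to that IN value gives OUT[B2] (row B2 above).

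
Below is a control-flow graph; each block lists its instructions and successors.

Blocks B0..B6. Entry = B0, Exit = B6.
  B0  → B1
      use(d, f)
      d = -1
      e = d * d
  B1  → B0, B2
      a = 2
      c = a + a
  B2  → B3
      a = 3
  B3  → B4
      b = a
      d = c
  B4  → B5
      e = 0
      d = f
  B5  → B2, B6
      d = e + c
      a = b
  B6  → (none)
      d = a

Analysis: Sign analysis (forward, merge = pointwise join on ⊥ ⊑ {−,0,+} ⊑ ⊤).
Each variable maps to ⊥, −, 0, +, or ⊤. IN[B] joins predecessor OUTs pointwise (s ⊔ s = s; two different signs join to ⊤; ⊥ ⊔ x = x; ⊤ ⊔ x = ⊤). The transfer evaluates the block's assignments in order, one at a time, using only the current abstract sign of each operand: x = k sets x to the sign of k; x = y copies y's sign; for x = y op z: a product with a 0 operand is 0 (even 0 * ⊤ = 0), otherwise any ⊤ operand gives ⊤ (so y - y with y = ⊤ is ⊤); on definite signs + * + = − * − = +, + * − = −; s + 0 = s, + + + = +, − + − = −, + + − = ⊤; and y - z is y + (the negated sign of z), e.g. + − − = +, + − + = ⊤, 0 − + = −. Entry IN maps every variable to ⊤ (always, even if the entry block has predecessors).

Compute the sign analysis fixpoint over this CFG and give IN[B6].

Fixpoint table:
  B0:   IN=(all ⊤)   OUT={d:-, e:+; rest ⊤}
  B1:   IN={d:-, e:+; rest ⊤}   OUT={a:+, c:+, d:-, e:+; rest ⊤}
  B2:   IN={a:+, c:+; rest ⊤}   OUT={a:+, c:+; rest ⊤}
  B3:   IN={a:+, c:+; rest ⊤}   OUT={a:+, b:+, c:+, d:+; rest ⊤}
  B4:   IN={a:+, b:+, c:+, d:+; rest ⊤}   OUT={a:+, b:+, c:+, e:0; rest ⊤}
  B5:   IN={a:+, b:+, c:+, e:0; rest ⊤}   OUT={a:+, b:+, c:+, d:+, e:0; rest ⊤}
  B6:   IN={a:+, b:+, c:+, d:+, e:0; rest ⊤}   OUT={a:+, b:+, c:+, d:+, e:0; rest ⊤}

Merge at B6: IN[B6] = OUT[B5] = {a: +, b: +, c: +, d: +, e: 0, f: ⊤}

Answer: {a: +, b: +, c: +, d: +, e: 0, f: ⊤}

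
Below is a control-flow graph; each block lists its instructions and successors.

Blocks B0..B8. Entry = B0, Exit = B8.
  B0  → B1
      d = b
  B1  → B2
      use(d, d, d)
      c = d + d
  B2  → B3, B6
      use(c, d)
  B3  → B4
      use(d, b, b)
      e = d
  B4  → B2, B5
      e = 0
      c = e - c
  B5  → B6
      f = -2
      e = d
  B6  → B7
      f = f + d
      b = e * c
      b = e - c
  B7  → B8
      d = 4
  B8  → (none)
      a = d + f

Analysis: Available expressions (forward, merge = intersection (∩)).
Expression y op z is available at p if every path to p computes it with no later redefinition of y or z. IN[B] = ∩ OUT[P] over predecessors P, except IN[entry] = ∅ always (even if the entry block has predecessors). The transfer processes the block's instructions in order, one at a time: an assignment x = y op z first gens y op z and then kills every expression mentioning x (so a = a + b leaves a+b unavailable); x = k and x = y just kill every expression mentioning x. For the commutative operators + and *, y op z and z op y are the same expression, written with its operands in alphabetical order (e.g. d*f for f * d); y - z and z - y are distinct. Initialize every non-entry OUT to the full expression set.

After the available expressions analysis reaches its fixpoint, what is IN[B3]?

Answer: {d+d}

Working:
Fixpoint table:
  B0:   IN={}   OUT={}
  B1:   IN={}   OUT={d+d}
  B2:   IN={d+d}   OUT={d+d}
  B3:   IN={d+d}   OUT={d+d}
  B4:   IN={d+d}   OUT={d+d}
  B5:   IN={d+d}   OUT={d+d}
  B6:   IN={d+d}   OUT={c*e, d+d, e-c}
  B7:   IN={c*e, d+d, e-c}   OUT={c*e, e-c}
  B8:   IN={c*e, e-c}   OUT={c*e, d+f, e-c}

Merge at B3: IN[B3] = OUT[B2] = {d+d}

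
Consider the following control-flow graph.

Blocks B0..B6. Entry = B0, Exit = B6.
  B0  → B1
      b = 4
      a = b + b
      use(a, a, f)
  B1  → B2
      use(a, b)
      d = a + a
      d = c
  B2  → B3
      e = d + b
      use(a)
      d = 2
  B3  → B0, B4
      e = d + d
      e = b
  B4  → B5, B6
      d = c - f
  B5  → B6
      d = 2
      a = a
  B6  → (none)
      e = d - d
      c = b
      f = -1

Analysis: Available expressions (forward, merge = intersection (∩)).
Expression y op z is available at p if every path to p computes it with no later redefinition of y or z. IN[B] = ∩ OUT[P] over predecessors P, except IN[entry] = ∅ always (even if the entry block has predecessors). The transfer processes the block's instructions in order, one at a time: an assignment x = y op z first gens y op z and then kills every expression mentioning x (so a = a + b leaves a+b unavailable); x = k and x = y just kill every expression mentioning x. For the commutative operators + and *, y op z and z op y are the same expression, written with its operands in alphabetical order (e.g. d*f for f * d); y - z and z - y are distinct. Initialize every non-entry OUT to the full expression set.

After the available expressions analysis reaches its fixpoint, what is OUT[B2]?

Converged values:
  B0:   IN={}   OUT={b+b}
  B1:   IN={b+b}   OUT={a+a, b+b}
  B2:   IN={a+a, b+b}   OUT={a+a, b+b}
  B3:   IN={a+a, b+b}   OUT={a+a, b+b, d+d}
  B4:   IN={a+a, b+b, d+d}   OUT={a+a, b+b, c-f}
  B5:   IN={a+a, b+b, c-f}   OUT={b+b, c-f}
  B6:   IN={b+b, c-f}   OUT={b+b, d-d}

Merge at B2: IN[B2] = OUT[B1] = {a+a, b+b}
Applying B2's transfer function to that IN value gives OUT[B2] (row B2 above).

Answer: {a+a, b+b}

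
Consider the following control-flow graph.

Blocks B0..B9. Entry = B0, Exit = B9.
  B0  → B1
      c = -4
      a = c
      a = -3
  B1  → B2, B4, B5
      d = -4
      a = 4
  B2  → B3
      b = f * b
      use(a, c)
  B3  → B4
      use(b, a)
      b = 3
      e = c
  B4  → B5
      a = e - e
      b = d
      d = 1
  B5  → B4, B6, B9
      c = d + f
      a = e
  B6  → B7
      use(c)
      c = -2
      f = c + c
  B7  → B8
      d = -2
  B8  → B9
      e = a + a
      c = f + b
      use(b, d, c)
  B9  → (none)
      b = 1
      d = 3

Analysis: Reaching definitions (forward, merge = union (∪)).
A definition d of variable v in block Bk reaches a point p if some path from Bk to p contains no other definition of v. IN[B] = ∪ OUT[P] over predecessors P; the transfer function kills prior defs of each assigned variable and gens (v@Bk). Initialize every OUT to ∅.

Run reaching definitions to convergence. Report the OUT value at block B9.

Answer: {a@B5, b@B9, c@B5, c@B8, d@B9, e@B3, e@B8, f@B6}

Working:
Fixpoint table:
  B0: | IN={} | OUT={a@B0, c@B0}
  B1: | IN={a@B0, c@B0} | OUT={a@B1, c@B0, d@B1}
  B2: | IN={a@B1, c@B0, d@B1} | OUT={a@B1, b@B2, c@B0, d@B1}
  B3: | IN={a@B1, b@B2, c@B0, d@B1} | OUT={a@B1, b@B3, c@B0, d@B1, e@B3}
  B4: | IN={a@B1, a@B5, b@B3, b@B4, c@B0, c@B5, d@B1, d@B4, e@B3} | OUT={a@B4, b@B4, c@B0, c@B5, d@B4, e@B3}
  B5: | IN={a@B1, a@B4, b@B4, c@B0, c@B5, d@B1, d@B4, e@B3} | OUT={a@B5, b@B4, c@B5, d@B1, d@B4, e@B3}
  B6: | IN={a@B5, b@B4, c@B5, d@B1, d@B4, e@B3} | OUT={a@B5, b@B4, c@B6, d@B1, d@B4, e@B3, f@B6}
  B7: | IN={a@B5, b@B4, c@B6, d@B1, d@B4, e@B3, f@B6} | OUT={a@B5, b@B4, c@B6, d@B7, e@B3, f@B6}
  B8: | IN={a@B5, b@B4, c@B6, d@B7, e@B3, f@B6} | OUT={a@B5, b@B4, c@B8, d@B7, e@B8, f@B6}
  B9: | IN={a@B5, b@B4, c@B5, c@B8, d@B1, d@B4, d@B7, e@B3, e@B8, f@B6} | OUT={a@B5, b@B9, c@B5, c@B8, d@B9, e@B3, e@B8, f@B6}

Merge at B9: IN[B9] = OUT[B5] ⊔ OUT[B8] = {a@B5, b@B4, c@B5, c@B8, d@B1, d@B4, d@B7, e@B3, e@B8, f@B6}
Applying B9's transfer function to that IN value gives OUT[B9] (row B9 above).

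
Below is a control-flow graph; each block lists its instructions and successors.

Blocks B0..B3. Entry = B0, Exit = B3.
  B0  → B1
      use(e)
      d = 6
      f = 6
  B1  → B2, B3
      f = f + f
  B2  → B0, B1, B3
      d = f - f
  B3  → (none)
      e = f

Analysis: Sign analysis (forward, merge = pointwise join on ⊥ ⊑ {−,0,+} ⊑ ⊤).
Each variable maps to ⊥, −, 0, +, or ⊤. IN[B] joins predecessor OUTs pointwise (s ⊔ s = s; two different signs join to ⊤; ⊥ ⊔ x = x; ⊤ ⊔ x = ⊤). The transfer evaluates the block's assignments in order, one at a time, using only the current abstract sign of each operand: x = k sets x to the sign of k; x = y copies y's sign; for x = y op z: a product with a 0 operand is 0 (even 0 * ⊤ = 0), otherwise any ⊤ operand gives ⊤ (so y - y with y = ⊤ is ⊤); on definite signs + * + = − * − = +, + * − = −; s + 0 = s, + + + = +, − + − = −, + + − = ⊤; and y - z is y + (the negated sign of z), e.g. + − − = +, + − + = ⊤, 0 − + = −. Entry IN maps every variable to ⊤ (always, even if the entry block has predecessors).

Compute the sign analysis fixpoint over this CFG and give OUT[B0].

Converged values:
  B0: | IN=(all ⊤) | OUT={d:+, f:+; rest ⊤}
  B1: | IN={f:+; rest ⊤} | OUT={f:+; rest ⊤}
  B2: | IN={f:+; rest ⊤} | OUT={f:+; rest ⊤}
  B3: | IN={f:+; rest ⊤} | OUT={e:+, f:+; rest ⊤}

Merge at B0 (entry node, so the boundary value (all ⊤) is joined with the incoming edge(s)): IN[B0] = (all ⊤) ⊔ OUT[B2] = {a: ⊤, b: ⊤, c: ⊤, d: ⊤, e: ⊤, f: ⊤}
Applying B0's transfer function to that IN value gives OUT[B0] (row B0 above).

Answer: {a: ⊤, b: ⊤, c: ⊤, d: +, e: ⊤, f: +}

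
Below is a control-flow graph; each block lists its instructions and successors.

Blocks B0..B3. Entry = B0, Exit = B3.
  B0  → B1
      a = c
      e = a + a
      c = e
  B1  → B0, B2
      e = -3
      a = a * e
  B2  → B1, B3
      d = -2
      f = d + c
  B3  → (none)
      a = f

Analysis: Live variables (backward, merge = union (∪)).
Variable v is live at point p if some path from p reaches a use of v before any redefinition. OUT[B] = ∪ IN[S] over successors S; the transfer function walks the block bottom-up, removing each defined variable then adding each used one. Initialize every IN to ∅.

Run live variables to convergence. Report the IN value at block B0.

Per-block solution:
  B0:  IN={c}  OUT={a, c}
  B1:  IN={a, c}  OUT={a, c}
  B2:  IN={a, c}  OUT={a, c, f}
  B3:  IN={f}  OUT={}

Merge at B0: OUT[B0] = IN[B1] = {a, c}
Applying B0's transfer function to that OUT value gives IN[B0] (row B0 above).

Answer: {c}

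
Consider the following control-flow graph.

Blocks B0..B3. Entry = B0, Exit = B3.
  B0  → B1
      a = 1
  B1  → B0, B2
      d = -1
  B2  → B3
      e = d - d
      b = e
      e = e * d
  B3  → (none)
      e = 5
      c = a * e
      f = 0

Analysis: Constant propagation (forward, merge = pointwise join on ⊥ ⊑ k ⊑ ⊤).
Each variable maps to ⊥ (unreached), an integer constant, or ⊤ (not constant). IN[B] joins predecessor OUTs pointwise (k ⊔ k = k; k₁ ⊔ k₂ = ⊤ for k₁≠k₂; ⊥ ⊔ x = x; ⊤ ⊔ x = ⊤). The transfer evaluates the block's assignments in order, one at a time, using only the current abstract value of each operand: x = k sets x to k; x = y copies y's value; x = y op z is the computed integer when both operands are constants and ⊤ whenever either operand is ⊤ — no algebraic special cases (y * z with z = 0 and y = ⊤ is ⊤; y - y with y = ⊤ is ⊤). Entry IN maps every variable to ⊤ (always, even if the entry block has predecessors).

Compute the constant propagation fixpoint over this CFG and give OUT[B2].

Converged values:
  B0: | IN=(all ⊤) | OUT={a:1; rest ⊤}
  B1: | IN={a:1; rest ⊤} | OUT={a:1, d:-1; rest ⊤}
  B2: | IN={a:1, d:-1; rest ⊤} | OUT={a:1, b:0, d:-1, e:0; rest ⊤}
  B3: | IN={a:1, b:0, d:-1, e:0; rest ⊤} | OUT={a:1, b:0, c:5, d:-1, e:5, f:0; rest ⊤}

Merge at B2: IN[B2] = OUT[B1] = {a: 1, b: ⊤, c: ⊤, d: -1, e: ⊤, f: ⊤}
Applying B2's transfer function to that IN value gives OUT[B2] (row B2 above).

Answer: {a: 1, b: 0, c: ⊤, d: -1, e: 0, f: ⊤}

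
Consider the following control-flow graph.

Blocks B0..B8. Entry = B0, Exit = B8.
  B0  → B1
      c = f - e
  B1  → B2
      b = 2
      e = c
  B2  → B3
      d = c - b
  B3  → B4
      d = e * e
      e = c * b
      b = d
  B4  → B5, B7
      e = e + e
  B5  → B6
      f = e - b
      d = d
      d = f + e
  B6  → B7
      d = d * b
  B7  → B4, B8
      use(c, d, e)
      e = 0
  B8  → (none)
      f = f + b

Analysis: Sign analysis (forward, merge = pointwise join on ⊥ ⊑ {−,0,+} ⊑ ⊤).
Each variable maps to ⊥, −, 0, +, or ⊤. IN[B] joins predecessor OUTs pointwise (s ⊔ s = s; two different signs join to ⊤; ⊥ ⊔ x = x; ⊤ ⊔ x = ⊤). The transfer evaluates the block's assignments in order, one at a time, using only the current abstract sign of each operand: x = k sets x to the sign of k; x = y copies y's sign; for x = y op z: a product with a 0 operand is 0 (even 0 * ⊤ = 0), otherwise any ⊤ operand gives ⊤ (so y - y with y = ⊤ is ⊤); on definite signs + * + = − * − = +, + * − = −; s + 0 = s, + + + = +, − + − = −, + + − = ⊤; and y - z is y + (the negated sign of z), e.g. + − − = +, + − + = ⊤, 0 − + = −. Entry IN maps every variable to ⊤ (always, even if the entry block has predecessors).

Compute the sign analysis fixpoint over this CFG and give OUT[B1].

Converged values:
  B0:  IN=(all ⊤)  OUT=(all ⊤)
  B1:  IN=(all ⊤)  OUT={b:+; rest ⊤}
  B2:  IN={b:+; rest ⊤}  OUT={b:+; rest ⊤}
  B3:  IN={b:+; rest ⊤}  OUT=(all ⊤)
  B4:  IN=(all ⊤)  OUT=(all ⊤)
  B5:  IN=(all ⊤)  OUT=(all ⊤)
  B6:  IN=(all ⊤)  OUT=(all ⊤)
  B7:  IN=(all ⊤)  OUT={e:0; rest ⊤}
  B8:  IN={e:0; rest ⊤}  OUT={e:0; rest ⊤}

Merge at B1: IN[B1] = OUT[B0] = {a: ⊤, b: ⊤, c: ⊤, d: ⊤, e: ⊤, f: ⊤}
Applying B1's transfer function to that IN value gives OUT[B1] (row B1 above).

Answer: {a: ⊤, b: +, c: ⊤, d: ⊤, e: ⊤, f: ⊤}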